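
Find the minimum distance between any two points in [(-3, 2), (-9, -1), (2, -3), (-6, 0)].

Computing all pairwise distances among 4 points:

d((-3, 2), (-9, -1)) = 6.7082
d((-3, 2), (2, -3)) = 7.0711
d((-3, 2), (-6, 0)) = 3.6056
d((-9, -1), (2, -3)) = 11.1803
d((-9, -1), (-6, 0)) = 3.1623 <-- minimum
d((2, -3), (-6, 0)) = 8.544

Closest pair: (-9, -1) and (-6, 0) with distance 3.1623

The closest pair is (-9, -1) and (-6, 0) with Euclidean distance 3.1623. For 4 points, brute-force pairwise comparison is shown above. For large n, the divide-and-conquer algorithm (sort by x, recurse on halves, check the dividing strip) achieves O(n log n).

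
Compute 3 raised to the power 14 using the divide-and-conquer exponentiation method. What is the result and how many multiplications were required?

Computing 3^14 by squaring (build up from 3^1; each line after the first costs one multiplication):

3^1 = 3
3^2 = (3^1)^2 = 3^2 = 9
3^3 = 3 * 3^2 = 3 * 9 = 27
3^6 = (3^3)^2 = 27^2 = 729
3^7 = 3 * 3^6 = 3 * 729 = 2187
3^14 = (3^7)^2 = 2187^2 = 4782969

Result: 4782969
Multiplications needed: 5 (5 lines after 3^1)

3^14 = 4782969. Using exponentiation by squaring, this requires 5 multiplications. The key idea: if the exponent is even, square the half-power; if odd, multiply by the base once.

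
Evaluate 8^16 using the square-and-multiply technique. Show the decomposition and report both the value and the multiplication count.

Computing 8^16 by squaring (build up from 8^1; each line after the first costs one multiplication):

8^1 = 8
8^2 = (8^1)^2 = 8^2 = 64
8^4 = (8^2)^2 = 64^2 = 4096
8^8 = (8^4)^2 = 4096^2 = 16777216
8^16 = (8^8)^2 = 16777216^2 = 281474976710656

Result: 281474976710656
Multiplications needed: 4 (4 lines after 8^1)

8^16 = 281474976710656. Using exponentiation by squaring, this requires 4 multiplications. The key idea: if the exponent is even, square the half-power; if odd, multiply by the base once.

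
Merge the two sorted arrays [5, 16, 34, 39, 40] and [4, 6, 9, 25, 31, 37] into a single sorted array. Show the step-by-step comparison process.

Merging process:

Compare 5 vs 4: take 4 from right. Merged: [4]
Compare 5 vs 6: take 5 from left. Merged: [4, 5]
Compare 16 vs 6: take 6 from right. Merged: [4, 5, 6]
Compare 16 vs 9: take 9 from right. Merged: [4, 5, 6, 9]
Compare 16 vs 25: take 16 from left. Merged: [4, 5, 6, 9, 16]
Compare 34 vs 25: take 25 from right. Merged: [4, 5, 6, 9, 16, 25]
Compare 34 vs 31: take 31 from right. Merged: [4, 5, 6, 9, 16, 25, 31]
Compare 34 vs 37: take 34 from left. Merged: [4, 5, 6, 9, 16, 25, 31, 34]
Compare 39 vs 37: take 37 from right. Merged: [4, 5, 6, 9, 16, 25, 31, 34, 37]
Append remaining from left: [39, 40]. Merged: [4, 5, 6, 9, 16, 25, 31, 34, 37, 39, 40]

Final merged array: [4, 5, 6, 9, 16, 25, 31, 34, 37, 39, 40]
Total comparisons: 9

The merged array is [4, 5, 6, 9, 16, 25, 31, 34, 37, 39, 40], requiring 9 comparisons. The merge step runs in O(n) time where n is the total number of elements.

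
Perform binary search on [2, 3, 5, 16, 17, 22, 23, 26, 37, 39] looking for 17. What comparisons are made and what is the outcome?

Binary search for 17 in [2, 3, 5, 16, 17, 22, 23, 26, 37, 39]:

lo=0, hi=9, mid=4, arr[mid]=17 -> Found target at index 4!

Binary search finds 17 at index 4 after 1 comparisons. The search repeatedly halves the search space by comparing with the middle element.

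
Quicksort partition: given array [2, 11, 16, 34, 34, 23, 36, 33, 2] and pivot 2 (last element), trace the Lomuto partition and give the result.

Lomuto partition with pivot = 2:

Initial array: [2, 11, 16, 34, 34, 23, 36, 33, 2]

arr[0]=2 <= 2: swap with position 0, array becomes [2, 11, 16, 34, 34, 23, 36, 33, 2]
arr[1]=11 > 2: no swap
arr[2]=16 > 2: no swap
arr[3]=34 > 2: no swap
arr[4]=34 > 2: no swap
arr[5]=23 > 2: no swap
arr[6]=36 > 2: no swap
arr[7]=33 > 2: no swap

Place pivot at position 1: [2, 2, 16, 34, 34, 23, 36, 33, 11]
Pivot position: 1

After partitioning with pivot 2, the array becomes [2, 2, 16, 34, 34, 23, 36, 33, 11]. The pivot is placed at index 1. All elements to the left of the pivot are <= 2, and all elements to the right are > 2.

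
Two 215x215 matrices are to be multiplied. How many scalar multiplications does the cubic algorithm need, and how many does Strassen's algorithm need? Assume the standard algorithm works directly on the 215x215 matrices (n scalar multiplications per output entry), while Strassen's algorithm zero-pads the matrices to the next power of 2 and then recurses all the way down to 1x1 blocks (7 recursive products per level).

Matrix multiplication for 215x215 matrices:

Strassen's algorithm requires power-of-2 dimensions. Pad 215x215 to 256x256 (next power of 2).

Standard algorithm: 215^3 = 9938375 multiplications
Strassen's algorithm: 7^(log2(256)) = 7^8 = 5764801 multiplications
Savings: 9938375 - 5764801 = 4173574 multiplications

Standard: 9938375 multiplications (215^3). Strassen: 5764801 multiplications (7^8, after padding to 256x256). Strassen reduces 8 recursive multiplications to 7 at each level.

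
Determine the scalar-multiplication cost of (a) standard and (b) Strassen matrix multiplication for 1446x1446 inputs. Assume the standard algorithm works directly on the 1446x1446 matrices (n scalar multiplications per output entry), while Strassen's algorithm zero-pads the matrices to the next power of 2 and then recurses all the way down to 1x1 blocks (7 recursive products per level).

Matrix multiplication for 1446x1446 matrices:

Strassen's algorithm requires power-of-2 dimensions. Pad 1446x1446 to 2048x2048 (next power of 2).

Standard algorithm: 1446^3 = 3023464536 multiplications
Strassen's algorithm: 7^(log2(2048)) = 7^11 = 1977326743 multiplications
Savings: 3023464536 - 1977326743 = 1046137793 multiplications

Standard: 3023464536 multiplications (1446^3). Strassen: 1977326743 multiplications (7^11, after padding to 2048x2048). Strassen reduces 8 recursive multiplications to 7 at each level.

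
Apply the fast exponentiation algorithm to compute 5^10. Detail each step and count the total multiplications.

Computing 5^10 by squaring (build up from 5^1; each line after the first costs one multiplication):

5^1 = 5
5^2 = (5^1)^2 = 5^2 = 25
5^4 = (5^2)^2 = 25^2 = 625
5^5 = 5 * 5^4 = 5 * 625 = 3125
5^10 = (5^5)^2 = 3125^2 = 9765625

Result: 9765625
Multiplications needed: 4 (4 lines after 5^1)

5^10 = 9765625. Using exponentiation by squaring, this requires 4 multiplications. The key idea: if the exponent is even, square the half-power; if odd, multiply by the base once.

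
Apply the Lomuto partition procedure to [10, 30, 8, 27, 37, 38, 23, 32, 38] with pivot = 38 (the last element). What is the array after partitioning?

Lomuto partition with pivot = 38:

Initial array: [10, 30, 8, 27, 37, 38, 23, 32, 38]

arr[0]=10 <= 38: swap with position 0, array becomes [10, 30, 8, 27, 37, 38, 23, 32, 38]
arr[1]=30 <= 38: swap with position 1, array becomes [10, 30, 8, 27, 37, 38, 23, 32, 38]
arr[2]=8 <= 38: swap with position 2, array becomes [10, 30, 8, 27, 37, 38, 23, 32, 38]
arr[3]=27 <= 38: swap with position 3, array becomes [10, 30, 8, 27, 37, 38, 23, 32, 38]
arr[4]=37 <= 38: swap with position 4, array becomes [10, 30, 8, 27, 37, 38, 23, 32, 38]
arr[5]=38 <= 38: swap with position 5, array becomes [10, 30, 8, 27, 37, 38, 23, 32, 38]
arr[6]=23 <= 38: swap with position 6, array becomes [10, 30, 8, 27, 37, 38, 23, 32, 38]
arr[7]=32 <= 38: swap with position 7, array becomes [10, 30, 8, 27, 37, 38, 23, 32, 38]

Place pivot at position 8: [10, 30, 8, 27, 37, 38, 23, 32, 38]
Pivot position: 8

After partitioning with pivot 38, the array becomes [10, 30, 8, 27, 37, 38, 23, 32, 38]. The pivot is placed at index 8. All elements to the left of the pivot are <= 38, and all elements to the right are > 38.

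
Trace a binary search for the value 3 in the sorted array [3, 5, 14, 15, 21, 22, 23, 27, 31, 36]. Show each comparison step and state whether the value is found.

Binary search for 3 in [3, 5, 14, 15, 21, 22, 23, 27, 31, 36]:

lo=0, hi=9, mid=4, arr[mid]=21 -> 21 > 3, search left half
lo=0, hi=3, mid=1, arr[mid]=5 -> 5 > 3, search left half
lo=0, hi=0, mid=0, arr[mid]=3 -> Found target at index 0!

Binary search finds 3 at index 0 after 3 comparisons. The search repeatedly halves the search space by comparing with the middle element.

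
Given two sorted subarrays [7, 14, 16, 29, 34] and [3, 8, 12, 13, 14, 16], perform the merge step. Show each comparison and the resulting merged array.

Merging process:

Compare 7 vs 3: take 3 from right. Merged: [3]
Compare 7 vs 8: take 7 from left. Merged: [3, 7]
Compare 14 vs 8: take 8 from right. Merged: [3, 7, 8]
Compare 14 vs 12: take 12 from right. Merged: [3, 7, 8, 12]
Compare 14 vs 13: take 13 from right. Merged: [3, 7, 8, 12, 13]
Compare 14 vs 14: take 14 from left. Merged: [3, 7, 8, 12, 13, 14]
Compare 16 vs 14: take 14 from right. Merged: [3, 7, 8, 12, 13, 14, 14]
Compare 16 vs 16: take 16 from left. Merged: [3, 7, 8, 12, 13, 14, 14, 16]
Compare 29 vs 16: take 16 from right. Merged: [3, 7, 8, 12, 13, 14, 14, 16, 16]
Append remaining from left: [29, 34]. Merged: [3, 7, 8, 12, 13, 14, 14, 16, 16, 29, 34]

Final merged array: [3, 7, 8, 12, 13, 14, 14, 16, 16, 29, 34]
Total comparisons: 9

The merged array is [3, 7, 8, 12, 13, 14, 14, 16, 16, 29, 34], requiring 9 comparisons. The merge step runs in O(n) time where n is the total number of elements.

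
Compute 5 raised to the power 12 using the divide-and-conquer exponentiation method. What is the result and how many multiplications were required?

Computing 5^12 by squaring (build up from 5^1; each line after the first costs one multiplication):

5^1 = 5
5^2 = (5^1)^2 = 5^2 = 25
5^3 = 5 * 5^2 = 5 * 25 = 125
5^6 = (5^3)^2 = 125^2 = 15625
5^12 = (5^6)^2 = 15625^2 = 244140625

Result: 244140625
Multiplications needed: 4 (4 lines after 5^1)

5^12 = 244140625. Using exponentiation by squaring, this requires 4 multiplications. The key idea: if the exponent is even, square the half-power; if odd, multiply by the base once.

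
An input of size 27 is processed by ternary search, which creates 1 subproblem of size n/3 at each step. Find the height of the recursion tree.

For divide and conquer with division factor 3:

Problem sizes at each level:
Level 0: 27
Level 1: 9
Level 2: 3
Level 3: 1

The root is level 0 and the size-1 base case is level 3 (the tree spans levels 0 through 3, i.e. 4 levels counting the root), so the depth is the number of divisions: log_3(27) = 3

The recursion tree depth is log_3(27) = 3. At each level, the problem size is divided by 3, so it takes 3 divisions to reduce to a base case of size 1. The algorithm makes 1 recursive call at each level.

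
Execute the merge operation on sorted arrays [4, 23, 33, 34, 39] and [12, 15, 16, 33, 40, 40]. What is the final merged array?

Merging process:

Compare 4 vs 12: take 4 from left. Merged: [4]
Compare 23 vs 12: take 12 from right. Merged: [4, 12]
Compare 23 vs 15: take 15 from right. Merged: [4, 12, 15]
Compare 23 vs 16: take 16 from right. Merged: [4, 12, 15, 16]
Compare 23 vs 33: take 23 from left. Merged: [4, 12, 15, 16, 23]
Compare 33 vs 33: take 33 from left. Merged: [4, 12, 15, 16, 23, 33]
Compare 34 vs 33: take 33 from right. Merged: [4, 12, 15, 16, 23, 33, 33]
Compare 34 vs 40: take 34 from left. Merged: [4, 12, 15, 16, 23, 33, 33, 34]
Compare 39 vs 40: take 39 from left. Merged: [4, 12, 15, 16, 23, 33, 33, 34, 39]
Append remaining from right: [40, 40]. Merged: [4, 12, 15, 16, 23, 33, 33, 34, 39, 40, 40]

Final merged array: [4, 12, 15, 16, 23, 33, 33, 34, 39, 40, 40]
Total comparisons: 9

The merged array is [4, 12, 15, 16, 23, 33, 33, 34, 39, 40, 40], requiring 9 comparisons. The merge step runs in O(n) time where n is the total number of elements.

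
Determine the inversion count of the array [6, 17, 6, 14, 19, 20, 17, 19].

Finding inversions in [6, 17, 6, 14, 19, 20, 17, 19]:

(1, 2): arr[1]=17 > arr[2]=6
(1, 3): arr[1]=17 > arr[3]=14
(4, 6): arr[4]=19 > arr[6]=17
(5, 6): arr[5]=20 > arr[6]=17
(5, 7): arr[5]=20 > arr[7]=19

Total inversions: 5

The array has 5 inversion(s): (1,2), (1,3), (4,6), (5,6), (5,7). Each pair (i,j) satisfies i < j and arr[i] > arr[j].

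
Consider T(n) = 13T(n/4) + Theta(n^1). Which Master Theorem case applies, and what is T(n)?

Master Theorem for T(n) = 13T(n/4) + O(n^1):

a = 13, b = 4, c = 1
log_b(a) = log_4(13) = 1.8502

Case 1: c = 1 < log_4(13) = 1.8502
T(n) = O(n^(log_4 13))

For T(n) = 13T(n/4) + O(n^1): log_4(13) = 1.8502. This is Case 1 of the Master Theorem (c < log_b(a), work dominated by leaves), giving O(n^(log_4 13)).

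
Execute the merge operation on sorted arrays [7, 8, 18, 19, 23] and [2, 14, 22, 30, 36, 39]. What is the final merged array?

Merging process:

Compare 7 vs 2: take 2 from right. Merged: [2]
Compare 7 vs 14: take 7 from left. Merged: [2, 7]
Compare 8 vs 14: take 8 from left. Merged: [2, 7, 8]
Compare 18 vs 14: take 14 from right. Merged: [2, 7, 8, 14]
Compare 18 vs 22: take 18 from left. Merged: [2, 7, 8, 14, 18]
Compare 19 vs 22: take 19 from left. Merged: [2, 7, 8, 14, 18, 19]
Compare 23 vs 22: take 22 from right. Merged: [2, 7, 8, 14, 18, 19, 22]
Compare 23 vs 30: take 23 from left. Merged: [2, 7, 8, 14, 18, 19, 22, 23]
Append remaining from right: [30, 36, 39]. Merged: [2, 7, 8, 14, 18, 19, 22, 23, 30, 36, 39]

Final merged array: [2, 7, 8, 14, 18, 19, 22, 23, 30, 36, 39]
Total comparisons: 8

The merged array is [2, 7, 8, 14, 18, 19, 22, 23, 30, 36, 39], requiring 8 comparisons. The merge step runs in O(n) time where n is the total number of elements.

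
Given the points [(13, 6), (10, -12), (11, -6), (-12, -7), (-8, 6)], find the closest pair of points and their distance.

Computing all pairwise distances among 5 points:

d((13, 6), (10, -12)) = 18.2483
d((13, 6), (11, -6)) = 12.1655
d((13, 6), (-12, -7)) = 28.178
d((13, 6), (-8, 6)) = 21.0
d((10, -12), (11, -6)) = 6.0828 <-- minimum
d((10, -12), (-12, -7)) = 22.561
d((10, -12), (-8, 6)) = 25.4558
d((11, -6), (-12, -7)) = 23.0217
d((11, -6), (-8, 6)) = 22.4722
d((-12, -7), (-8, 6)) = 13.6015

Closest pair: (10, -12) and (11, -6) with distance 6.0828

The closest pair is (10, -12) and (11, -6) with Euclidean distance 6.0828. For 5 points, brute-force pairwise comparison is shown above. For large n, the divide-and-conquer algorithm (sort by x, recurse on halves, check the dividing strip) achieves O(n log n).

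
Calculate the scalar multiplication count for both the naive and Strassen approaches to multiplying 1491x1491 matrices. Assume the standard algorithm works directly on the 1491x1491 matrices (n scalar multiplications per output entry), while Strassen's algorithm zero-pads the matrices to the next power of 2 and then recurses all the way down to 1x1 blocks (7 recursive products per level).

Matrix multiplication for 1491x1491 matrices:

Strassen's algorithm requires power-of-2 dimensions. Pad 1491x1491 to 2048x2048 (next power of 2).

Standard algorithm: 1491^3 = 3314613771 multiplications
Strassen's algorithm: 7^(log2(2048)) = 7^11 = 1977326743 multiplications
Savings: 3314613771 - 1977326743 = 1337287028 multiplications

Standard: 3314613771 multiplications (1491^3). Strassen: 1977326743 multiplications (7^11, after padding to 2048x2048). Strassen reduces 8 recursive multiplications to 7 at each level.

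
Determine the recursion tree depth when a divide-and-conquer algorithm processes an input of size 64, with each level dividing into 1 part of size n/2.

For divide and conquer with division factor 2:

Problem sizes at each level:
Level 0: 64
Level 1: 32
Level 2: 16
Level 3: 8
Level 4: 4
Level 5: 2
Level 6: 1

The root is level 0 and the size-1 base case is level 6 (the tree spans levels 0 through 6, i.e. 7 levels counting the root), so the depth is the number of divisions: log_2(64) = 6

The recursion tree depth is log_2(64) = 6. At each level, the problem size is divided by 2, so it takes 6 divisions to reduce to a base case of size 1. The algorithm makes 1 recursive call at each level.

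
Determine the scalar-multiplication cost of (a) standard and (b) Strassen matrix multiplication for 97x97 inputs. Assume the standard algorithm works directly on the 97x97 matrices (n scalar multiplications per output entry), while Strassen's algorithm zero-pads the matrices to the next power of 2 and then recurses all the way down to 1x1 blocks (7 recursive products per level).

Matrix multiplication for 97x97 matrices:

Strassen's algorithm requires power-of-2 dimensions. Pad 97x97 to 128x128 (next power of 2).

Standard algorithm: 97^3 = 912673 multiplications
Strassen's algorithm: 7^(log2(128)) = 7^7 = 823543 multiplications
Savings: 912673 - 823543 = 89130 multiplications

Standard: 912673 multiplications (97^3). Strassen: 823543 multiplications (7^7, after padding to 128x128). Strassen reduces 8 recursive multiplications to 7 at each level.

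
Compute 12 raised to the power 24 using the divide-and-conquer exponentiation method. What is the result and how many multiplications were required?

Computing 12^24 by squaring (build up from 12^1; each line after the first costs one multiplication):

12^1 = 12
12^2 = (12^1)^2 = 12^2 = 144
12^3 = 12 * 12^2 = 12 * 144 = 1728
12^6 = (12^3)^2 = 1728^2 = 2985984
12^12 = (12^6)^2 = 2985984^2 = 8916100448256
12^24 = (12^12)^2 = 8916100448256^2 = 79496847203390844133441536

Result: 79496847203390844133441536
Multiplications needed: 5 (5 lines after 12^1)

12^24 = 79496847203390844133441536. Using exponentiation by squaring, this requires 5 multiplications. The key idea: if the exponent is even, square the half-power; if odd, multiply by the base once.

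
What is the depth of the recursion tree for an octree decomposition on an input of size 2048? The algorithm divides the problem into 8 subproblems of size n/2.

For divide and conquer with division factor 2:

Problem sizes at each level:
Level 0: 2048
Level 1: 1024
Level 2: 512
Level 3: 256
Level 4: 128
Level 5: 64
Level 6: 32
Level 7: 16
Level 8: 8
Level 9: 4
Level 10: 2
Level 11: 1

The root is level 0 and the size-1 base case is level 11 (the tree spans levels 0 through 11, i.e. 12 levels counting the root), so the depth is the number of divisions: log_2(2048) = 11

The recursion tree depth is log_2(2048) = 11. At each level, the problem size is divided by 2, so it takes 11 divisions to reduce to a base case of size 1. The algorithm makes 8 recursive calls at each level.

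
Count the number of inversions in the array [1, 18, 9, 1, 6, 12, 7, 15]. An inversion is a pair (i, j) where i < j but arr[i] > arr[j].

Finding inversions in [1, 18, 9, 1, 6, 12, 7, 15]:

(1, 2): arr[1]=18 > arr[2]=9
(1, 3): arr[1]=18 > arr[3]=1
(1, 4): arr[1]=18 > arr[4]=6
(1, 5): arr[1]=18 > arr[5]=12
(1, 6): arr[1]=18 > arr[6]=7
(1, 7): arr[1]=18 > arr[7]=15
(2, 3): arr[2]=9 > arr[3]=1
(2, 4): arr[2]=9 > arr[4]=6
(2, 6): arr[2]=9 > arr[6]=7
(5, 6): arr[5]=12 > arr[6]=7

Total inversions: 10

The array has 10 inversion(s): (1,2), (1,3), (1,4), (1,5), (1,6), (1,7), (2,3), (2,4), (2,6), (5,6). Each pair (i,j) satisfies i < j and arr[i] > arr[j].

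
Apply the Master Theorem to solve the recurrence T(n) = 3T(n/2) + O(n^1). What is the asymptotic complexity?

Master Theorem for T(n) = 3T(n/2) + O(n^1):

a = 3, b = 2, c = 1
log_b(a) = log_2(3) = 1.5850

Case 1: c = 1 < log_2(3) = 1.5850
T(n) = O(n^(log_2 3))

For T(n) = 3T(n/2) + O(n^1): log_2(3) = 1.5850. This is Case 1 of the Master Theorem (c < log_b(a), work dominated by leaves), giving O(n^(log_2 3)).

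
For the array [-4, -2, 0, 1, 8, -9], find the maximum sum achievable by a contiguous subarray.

Using Kadane's algorithm on [-4, -2, 0, 1, 8, -9]:

Scanning through the array:
Position 1 (value -2): max_ending_here = -2, max_so_far = -2
Position 2 (value 0): max_ending_here = 0, max_so_far = 0
Position 3 (value 1): max_ending_here = 1, max_so_far = 1
Position 4 (value 8): max_ending_here = 9, max_so_far = 9
Position 5 (value -9): max_ending_here = 0, max_so_far = 9

Maximum subarray: [0, 1, 8]
Maximum sum: 9

The maximum subarray is [0, 1, 8] with sum 9. This subarray runs from index 2 to index 4.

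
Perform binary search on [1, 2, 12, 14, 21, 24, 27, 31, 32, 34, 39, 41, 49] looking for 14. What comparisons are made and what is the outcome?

Binary search for 14 in [1, 2, 12, 14, 21, 24, 27, 31, 32, 34, 39, 41, 49]:

lo=0, hi=12, mid=6, arr[mid]=27 -> 27 > 14, search left half
lo=0, hi=5, mid=2, arr[mid]=12 -> 12 < 14, search right half
lo=3, hi=5, mid=4, arr[mid]=21 -> 21 > 14, search left half
lo=3, hi=3, mid=3, arr[mid]=14 -> Found target at index 3!

Binary search finds 14 at index 3 after 4 comparisons. The search repeatedly halves the search space by comparing with the middle element.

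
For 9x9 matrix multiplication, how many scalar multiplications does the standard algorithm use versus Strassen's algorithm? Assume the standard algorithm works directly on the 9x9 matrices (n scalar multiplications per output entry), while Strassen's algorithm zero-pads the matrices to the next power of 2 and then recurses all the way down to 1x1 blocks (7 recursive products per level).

Matrix multiplication for 9x9 matrices:

Strassen's algorithm requires power-of-2 dimensions. Pad 9x9 to 16x16 (next power of 2).

Standard algorithm: 9^3 = 729 multiplications
Strassen's algorithm: 7^(log2(16)) = 7^4 = 2401 multiplications
Difference: 729 - 2401 = -1672 (Strassen uses MORE here due to padding overhead — for small or just-over-power-of-2 n, padding can outweigh the per-level savings)

Standard: 729 multiplications (9^3). Strassen: 2401 multiplications (7^4, after padding to 16x16). Strassen reduces 8 recursive multiplications to 7 at each level.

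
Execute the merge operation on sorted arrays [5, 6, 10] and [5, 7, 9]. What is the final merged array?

Merging process:

Compare 5 vs 5: take 5 from left. Merged: [5]
Compare 6 vs 5: take 5 from right. Merged: [5, 5]
Compare 6 vs 7: take 6 from left. Merged: [5, 5, 6]
Compare 10 vs 7: take 7 from right. Merged: [5, 5, 6, 7]
Compare 10 vs 9: take 9 from right. Merged: [5, 5, 6, 7, 9]
Append remaining from left: [10]. Merged: [5, 5, 6, 7, 9, 10]

Final merged array: [5, 5, 6, 7, 9, 10]
Total comparisons: 5

The merged array is [5, 5, 6, 7, 9, 10], requiring 5 comparisons. The merge step runs in O(n) time where n is the total number of elements.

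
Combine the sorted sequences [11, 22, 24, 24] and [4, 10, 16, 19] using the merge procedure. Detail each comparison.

Merging process:

Compare 11 vs 4: take 4 from right. Merged: [4]
Compare 11 vs 10: take 10 from right. Merged: [4, 10]
Compare 11 vs 16: take 11 from left. Merged: [4, 10, 11]
Compare 22 vs 16: take 16 from right. Merged: [4, 10, 11, 16]
Compare 22 vs 19: take 19 from right. Merged: [4, 10, 11, 16, 19]
Append remaining from left: [22, 24, 24]. Merged: [4, 10, 11, 16, 19, 22, 24, 24]

Final merged array: [4, 10, 11, 16, 19, 22, 24, 24]
Total comparisons: 5

The merged array is [4, 10, 11, 16, 19, 22, 24, 24], requiring 5 comparisons. The merge step runs in O(n) time where n is the total number of elements.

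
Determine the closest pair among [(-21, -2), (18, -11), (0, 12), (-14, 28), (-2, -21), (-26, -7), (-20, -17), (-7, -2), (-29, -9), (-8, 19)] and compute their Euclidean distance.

Computing all pairwise distances among 10 points:

d((-21, -2), (18, -11)) = 40.025
d((-21, -2), (0, 12)) = 25.2389
d((-21, -2), (-14, 28)) = 30.8058
d((-21, -2), (-2, -21)) = 26.8701
d((-21, -2), (-26, -7)) = 7.0711
d((-21, -2), (-20, -17)) = 15.0333
d((-21, -2), (-7, -2)) = 14.0
d((-21, -2), (-29, -9)) = 10.6301
d((-21, -2), (-8, 19)) = 24.6982
d((18, -11), (0, 12)) = 29.2062
d((18, -11), (-14, 28)) = 50.448
d((18, -11), (-2, -21)) = 22.3607
d((18, -11), (-26, -7)) = 44.1814
d((18, -11), (-20, -17)) = 38.4708
d((18, -11), (-7, -2)) = 26.5707
d((18, -11), (-29, -9)) = 47.0425
d((18, -11), (-8, 19)) = 39.6989
d((0, 12), (-14, 28)) = 21.2603
d((0, 12), (-2, -21)) = 33.0606
d((0, 12), (-26, -7)) = 32.2025
d((0, 12), (-20, -17)) = 35.2278
d((0, 12), (-7, -2)) = 15.6525
d((0, 12), (-29, -9)) = 35.805
d((0, 12), (-8, 19)) = 10.6301
d((-14, 28), (-2, -21)) = 50.448
d((-14, 28), (-26, -7)) = 37.0
d((-14, 28), (-20, -17)) = 45.3982
d((-14, 28), (-7, -2)) = 30.8058
d((-14, 28), (-29, -9)) = 39.9249
d((-14, 28), (-8, 19)) = 10.8167
d((-2, -21), (-26, -7)) = 27.7849
d((-2, -21), (-20, -17)) = 18.4391
d((-2, -21), (-7, -2)) = 19.6469
d((-2, -21), (-29, -9)) = 29.5466
d((-2, -21), (-8, 19)) = 40.4475
d((-26, -7), (-20, -17)) = 11.6619
d((-26, -7), (-7, -2)) = 19.6469
d((-26, -7), (-29, -9)) = 3.6056 <-- minimum
d((-26, -7), (-8, 19)) = 31.6228
d((-20, -17), (-7, -2)) = 19.8494
d((-20, -17), (-29, -9)) = 12.0416
d((-20, -17), (-8, 19)) = 37.9473
d((-7, -2), (-29, -9)) = 23.0868
d((-7, -2), (-8, 19)) = 21.0238
d((-29, -9), (-8, 19)) = 35.0

Closest pair: (-26, -7) and (-29, -9) with distance 3.6056

The closest pair is (-26, -7) and (-29, -9) with Euclidean distance 3.6056. For 10 points, brute-force pairwise comparison is shown above. For large n, the divide-and-conquer algorithm (sort by x, recurse on halves, check the dividing strip) achieves O(n log n).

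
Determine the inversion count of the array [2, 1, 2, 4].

Finding inversions in [2, 1, 2, 4]:

(0, 1): arr[0]=2 > arr[1]=1

Total inversions: 1

The array has 1 inversion(s): (0,1). Each pair (i,j) satisfies i < j and arr[i] > arr[j].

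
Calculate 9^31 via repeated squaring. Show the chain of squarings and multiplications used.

Computing 9^31 by squaring (build up from 9^1; each line after the first costs one multiplication):

9^1 = 9
9^2 = (9^1)^2 = 9^2 = 81
9^3 = 9 * 9^2 = 9 * 81 = 729
9^6 = (9^3)^2 = 729^2 = 531441
9^7 = 9 * 9^6 = 9 * 531441 = 4782969
9^14 = (9^7)^2 = 4782969^2 = 22876792454961
9^15 = 9 * 9^14 = 9 * 22876792454961 = 205891132094649
9^30 = (9^15)^2 = 205891132094649^2 = 42391158275216203514294433201
9^31 = 9 * 9^30 = 9 * 42391158275216203514294433201 = 381520424476945831628649898809

Result: 381520424476945831628649898809
Multiplications needed: 8 (8 lines after 9^1)

9^31 = 381520424476945831628649898809. Using exponentiation by squaring, this requires 8 multiplications. The key idea: if the exponent is even, square the half-power; if odd, multiply by the base once.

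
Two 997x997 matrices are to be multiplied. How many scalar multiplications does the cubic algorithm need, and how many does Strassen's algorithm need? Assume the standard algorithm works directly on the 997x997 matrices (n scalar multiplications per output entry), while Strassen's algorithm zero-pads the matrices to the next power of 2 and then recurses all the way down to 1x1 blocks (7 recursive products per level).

Matrix multiplication for 997x997 matrices:

Strassen's algorithm requires power-of-2 dimensions. Pad 997x997 to 1024x1024 (next power of 2).

Standard algorithm: 997^3 = 991026973 multiplications
Strassen's algorithm: 7^(log2(1024)) = 7^10 = 282475249 multiplications
Savings: 991026973 - 282475249 = 708551724 multiplications

Standard: 991026973 multiplications (997^3). Strassen: 282475249 multiplications (7^10, after padding to 1024x1024). Strassen reduces 8 recursive multiplications to 7 at each level.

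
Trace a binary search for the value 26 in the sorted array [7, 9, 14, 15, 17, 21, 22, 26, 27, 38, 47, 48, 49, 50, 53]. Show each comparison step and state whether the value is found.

Binary search for 26 in [7, 9, 14, 15, 17, 21, 22, 26, 27, 38, 47, 48, 49, 50, 53]:

lo=0, hi=14, mid=7, arr[mid]=26 -> Found target at index 7!

Binary search finds 26 at index 7 after 1 comparisons. The search repeatedly halves the search space by comparing with the middle element.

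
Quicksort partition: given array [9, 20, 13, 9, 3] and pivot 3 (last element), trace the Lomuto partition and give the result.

Lomuto partition with pivot = 3:

Initial array: [9, 20, 13, 9, 3]

arr[0]=9 > 3: no swap
arr[1]=20 > 3: no swap
arr[2]=13 > 3: no swap
arr[3]=9 > 3: no swap

Place pivot at position 0: [3, 20, 13, 9, 9]
Pivot position: 0

After partitioning with pivot 3, the array becomes [3, 20, 13, 9, 9]. The pivot is placed at index 0. All elements to the left of the pivot are <= 3, and all elements to the right are > 3.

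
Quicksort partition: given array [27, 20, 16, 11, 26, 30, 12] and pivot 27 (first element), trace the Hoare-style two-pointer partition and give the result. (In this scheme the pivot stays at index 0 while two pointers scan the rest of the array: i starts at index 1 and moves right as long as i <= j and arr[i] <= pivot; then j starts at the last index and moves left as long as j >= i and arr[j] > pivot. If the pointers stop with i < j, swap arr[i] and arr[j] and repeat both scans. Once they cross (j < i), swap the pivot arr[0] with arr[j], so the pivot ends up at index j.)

Hoare-style two-pointer partition with pivot = 27:

Initial array: [27, 20, 16, 11, 26, 30, 12]

Pointers start at i = 1, j = 6.
i stops at index 5 (arr[5]=30 > 27), j stops at index 6 (arr[6]=12 <= 27): swap arr[5] and arr[6], array becomes [27, 20, 16, 11, 26, 12, 30]
i ends at 6, j ends at 5: the pointers have crossed (j < i), so scanning stops.

Swap pivot arr[0] with arr[5] to place pivot at position 5: [12, 20, 16, 11, 26, 27, 30]
Pivot position: 5

After partitioning with pivot 27, the array becomes [12, 20, 16, 11, 26, 27, 30]. The pivot is placed at index 5. All elements to the left of the pivot are <= 27, and all elements to the right are > 27.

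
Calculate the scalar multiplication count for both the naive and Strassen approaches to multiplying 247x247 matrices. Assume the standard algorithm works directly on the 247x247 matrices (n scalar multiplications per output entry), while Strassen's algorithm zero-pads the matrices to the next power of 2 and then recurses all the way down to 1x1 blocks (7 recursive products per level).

Matrix multiplication for 247x247 matrices:

Strassen's algorithm requires power-of-2 dimensions. Pad 247x247 to 256x256 (next power of 2).

Standard algorithm: 247^3 = 15069223 multiplications
Strassen's algorithm: 7^(log2(256)) = 7^8 = 5764801 multiplications
Savings: 15069223 - 5764801 = 9304422 multiplications

Standard: 15069223 multiplications (247^3). Strassen: 5764801 multiplications (7^8, after padding to 256x256). Strassen reduces 8 recursive multiplications to 7 at each level.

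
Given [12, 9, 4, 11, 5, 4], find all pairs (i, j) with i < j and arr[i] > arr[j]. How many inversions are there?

Finding inversions in [12, 9, 4, 11, 5, 4]:

(0, 1): arr[0]=12 > arr[1]=9
(0, 2): arr[0]=12 > arr[2]=4
(0, 3): arr[0]=12 > arr[3]=11
(0, 4): arr[0]=12 > arr[4]=5
(0, 5): arr[0]=12 > arr[5]=4
(1, 2): arr[1]=9 > arr[2]=4
(1, 4): arr[1]=9 > arr[4]=5
(1, 5): arr[1]=9 > arr[5]=4
(3, 4): arr[3]=11 > arr[4]=5
(3, 5): arr[3]=11 > arr[5]=4
(4, 5): arr[4]=5 > arr[5]=4

Total inversions: 11

The array has 11 inversion(s): (0,1), (0,2), (0,3), (0,4), (0,5), (1,2), (1,4), (1,5), (3,4), (3,5), (4,5). Each pair (i,j) satisfies i < j and arr[i] > arr[j].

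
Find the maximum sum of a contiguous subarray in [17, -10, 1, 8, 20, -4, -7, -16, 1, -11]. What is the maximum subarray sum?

Using Kadane's algorithm on [17, -10, 1, 8, 20, -4, -7, -16, 1, -11]:

Scanning through the array:
Position 1 (value -10): max_ending_here = 7, max_so_far = 17
Position 2 (value 1): max_ending_here = 8, max_so_far = 17
Position 3 (value 8): max_ending_here = 16, max_so_far = 17
Position 4 (value 20): max_ending_here = 36, max_so_far = 36
Position 5 (value -4): max_ending_here = 32, max_so_far = 36
Position 6 (value -7): max_ending_here = 25, max_so_far = 36
Position 7 (value -16): max_ending_here = 9, max_so_far = 36
Position 8 (value 1): max_ending_here = 10, max_so_far = 36
Position 9 (value -11): max_ending_here = -1, max_so_far = 36

Maximum subarray: [17, -10, 1, 8, 20]
Maximum sum: 36

The maximum subarray is [17, -10, 1, 8, 20] with sum 36. This subarray runs from index 0 to index 4.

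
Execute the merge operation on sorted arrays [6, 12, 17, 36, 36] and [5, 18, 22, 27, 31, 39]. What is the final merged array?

Merging process:

Compare 6 vs 5: take 5 from right. Merged: [5]
Compare 6 vs 18: take 6 from left. Merged: [5, 6]
Compare 12 vs 18: take 12 from left. Merged: [5, 6, 12]
Compare 17 vs 18: take 17 from left. Merged: [5, 6, 12, 17]
Compare 36 vs 18: take 18 from right. Merged: [5, 6, 12, 17, 18]
Compare 36 vs 22: take 22 from right. Merged: [5, 6, 12, 17, 18, 22]
Compare 36 vs 27: take 27 from right. Merged: [5, 6, 12, 17, 18, 22, 27]
Compare 36 vs 31: take 31 from right. Merged: [5, 6, 12, 17, 18, 22, 27, 31]
Compare 36 vs 39: take 36 from left. Merged: [5, 6, 12, 17, 18, 22, 27, 31, 36]
Compare 36 vs 39: take 36 from left. Merged: [5, 6, 12, 17, 18, 22, 27, 31, 36, 36]
Append remaining from right: [39]. Merged: [5, 6, 12, 17, 18, 22, 27, 31, 36, 36, 39]

Final merged array: [5, 6, 12, 17, 18, 22, 27, 31, 36, 36, 39]
Total comparisons: 10

The merged array is [5, 6, 12, 17, 18, 22, 27, 31, 36, 36, 39], requiring 10 comparisons. The merge step runs in O(n) time where n is the total number of elements.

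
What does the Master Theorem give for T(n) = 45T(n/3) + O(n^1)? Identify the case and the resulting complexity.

Master Theorem for T(n) = 45T(n/3) + O(n^1):

a = 45, b = 3, c = 1
log_b(a) = log_3(45) = 3.4650

Case 1: c = 1 < log_3(45) = 3.4650
T(n) = O(n^(log_3 45))

For T(n) = 45T(n/3) + O(n^1): log_3(45) = 3.4650. This is Case 1 of the Master Theorem (c < log_b(a), work dominated by leaves), giving O(n^(log_3 45)).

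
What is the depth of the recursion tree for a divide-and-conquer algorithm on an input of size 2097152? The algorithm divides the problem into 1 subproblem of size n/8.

For divide and conquer with division factor 8:

Problem sizes at each level:
Level 0: 2097152
Level 1: 262144
Level 2: 32768
Level 3: 4096
Level 4: 512
Level 5: 64
Level 6: 8
Level 7: 1

The root is level 0 and the size-1 base case is level 7 (the tree spans levels 0 through 7, i.e. 8 levels counting the root), so the depth is the number of divisions: log_8(2097152) = 7

The recursion tree depth is log_8(2097152) = 7. At each level, the problem size is divided by 8, so it takes 7 divisions to reduce to a base case of size 1. The algorithm makes 1 recursive call at each level.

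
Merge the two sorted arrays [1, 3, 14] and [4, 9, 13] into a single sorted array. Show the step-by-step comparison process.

Merging process:

Compare 1 vs 4: take 1 from left. Merged: [1]
Compare 3 vs 4: take 3 from left. Merged: [1, 3]
Compare 14 vs 4: take 4 from right. Merged: [1, 3, 4]
Compare 14 vs 9: take 9 from right. Merged: [1, 3, 4, 9]
Compare 14 vs 13: take 13 from right. Merged: [1, 3, 4, 9, 13]
Append remaining from left: [14]. Merged: [1, 3, 4, 9, 13, 14]

Final merged array: [1, 3, 4, 9, 13, 14]
Total comparisons: 5

The merged array is [1, 3, 4, 9, 13, 14], requiring 5 comparisons. The merge step runs in O(n) time where n is the total number of elements.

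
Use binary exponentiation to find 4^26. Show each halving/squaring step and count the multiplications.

Computing 4^26 by squaring (build up from 4^1; each line after the first costs one multiplication):

4^1 = 4
4^2 = (4^1)^2 = 4^2 = 16
4^3 = 4 * 4^2 = 4 * 16 = 64
4^6 = (4^3)^2 = 64^2 = 4096
4^12 = (4^6)^2 = 4096^2 = 16777216
4^13 = 4 * 4^12 = 4 * 16777216 = 67108864
4^26 = (4^13)^2 = 67108864^2 = 4503599627370496

Result: 4503599627370496
Multiplications needed: 6 (6 lines after 4^1)

4^26 = 4503599627370496. Using exponentiation by squaring, this requires 6 multiplications. The key idea: if the exponent is even, square the half-power; if odd, multiply by the base once.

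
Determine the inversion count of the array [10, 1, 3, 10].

Finding inversions in [10, 1, 3, 10]:

(0, 1): arr[0]=10 > arr[1]=1
(0, 2): arr[0]=10 > arr[2]=3

Total inversions: 2

The array has 2 inversion(s): (0,1), (0,2). Each pair (i,j) satisfies i < j and arr[i] > arr[j].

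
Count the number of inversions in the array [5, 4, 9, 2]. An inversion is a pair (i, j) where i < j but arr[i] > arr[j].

Finding inversions in [5, 4, 9, 2]:

(0, 1): arr[0]=5 > arr[1]=4
(0, 3): arr[0]=5 > arr[3]=2
(1, 3): arr[1]=4 > arr[3]=2
(2, 3): arr[2]=9 > arr[3]=2

Total inversions: 4

The array has 4 inversion(s): (0,1), (0,3), (1,3), (2,3). Each pair (i,j) satisfies i < j and arr[i] > arr[j].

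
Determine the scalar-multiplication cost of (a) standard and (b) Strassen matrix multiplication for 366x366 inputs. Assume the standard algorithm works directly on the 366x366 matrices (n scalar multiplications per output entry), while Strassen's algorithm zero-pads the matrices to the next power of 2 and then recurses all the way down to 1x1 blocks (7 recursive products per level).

Matrix multiplication for 366x366 matrices:

Strassen's algorithm requires power-of-2 dimensions. Pad 366x366 to 512x512 (next power of 2).

Standard algorithm: 366^3 = 49027896 multiplications
Strassen's algorithm: 7^(log2(512)) = 7^9 = 40353607 multiplications
Savings: 49027896 - 40353607 = 8674289 multiplications

Standard: 49027896 multiplications (366^3). Strassen: 40353607 multiplications (7^9, after padding to 512x512). Strassen reduces 8 recursive multiplications to 7 at each level.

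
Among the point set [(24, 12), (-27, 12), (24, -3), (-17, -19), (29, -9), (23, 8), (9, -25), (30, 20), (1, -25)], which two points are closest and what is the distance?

Computing all pairwise distances among 9 points:

d((24, 12), (-27, 12)) = 51.0
d((24, 12), (24, -3)) = 15.0
d((24, 12), (-17, -19)) = 51.4004
d((24, 12), (29, -9)) = 21.587
d((24, 12), (23, 8)) = 4.1231 <-- minimum
d((24, 12), (9, -25)) = 39.9249
d((24, 12), (30, 20)) = 10.0
d((24, 12), (1, -25)) = 43.566
d((-27, 12), (24, -3)) = 53.1601
d((-27, 12), (-17, -19)) = 32.573
d((-27, 12), (29, -9)) = 59.808
d((-27, 12), (23, 8)) = 50.1597
d((-27, 12), (9, -25)) = 51.6236
d((-27, 12), (30, 20)) = 57.5587
d((-27, 12), (1, -25)) = 46.4004
d((24, -3), (-17, -19)) = 44.0114
d((24, -3), (29, -9)) = 7.8102
d((24, -3), (23, 8)) = 11.0454
d((24, -3), (9, -25)) = 26.6271
d((24, -3), (30, 20)) = 23.7697
d((24, -3), (1, -25)) = 31.8277
d((-17, -19), (29, -9)) = 47.0744
d((-17, -19), (23, 8)) = 48.2597
d((-17, -19), (9, -25)) = 26.6833
d((-17, -19), (30, 20)) = 61.0737
d((-17, -19), (1, -25)) = 18.9737
d((29, -9), (23, 8)) = 18.0278
d((29, -9), (9, -25)) = 25.6125
d((29, -9), (30, 20)) = 29.0172
d((29, -9), (1, -25)) = 32.249
d((23, 8), (9, -25)) = 35.8469
d((23, 8), (30, 20)) = 13.8924
d((23, 8), (1, -25)) = 39.6611
d((9, -25), (30, 20)) = 49.6588
d((9, -25), (1, -25)) = 8.0
d((30, 20), (1, -25)) = 53.535

Closest pair: (24, 12) and (23, 8) with distance 4.1231

The closest pair is (24, 12) and (23, 8) with Euclidean distance 4.1231. For 9 points, brute-force pairwise comparison is shown above. For large n, the divide-and-conquer algorithm (sort by x, recurse on halves, check the dividing strip) achieves O(n log n).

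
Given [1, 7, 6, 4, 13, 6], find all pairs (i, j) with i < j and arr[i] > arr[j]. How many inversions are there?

Finding inversions in [1, 7, 6, 4, 13, 6]:

(1, 2): arr[1]=7 > arr[2]=6
(1, 3): arr[1]=7 > arr[3]=4
(1, 5): arr[1]=7 > arr[5]=6
(2, 3): arr[2]=6 > arr[3]=4
(4, 5): arr[4]=13 > arr[5]=6

Total inversions: 5

The array has 5 inversion(s): (1,2), (1,3), (1,5), (2,3), (4,5). Each pair (i,j) satisfies i < j and arr[i] > arr[j].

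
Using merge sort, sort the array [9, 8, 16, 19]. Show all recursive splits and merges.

Merge sort trace:

Split: [9, 8, 16, 19] -> [9, 8] and [16, 19]
  Split: [9, 8] -> [9] and [8]
  Merge: [9] + [8] -> [8, 9]
  Split: [16, 19] -> [16] and [19]
  Merge: [16] + [19] -> [16, 19]
Merge: [8, 9] + [16, 19] -> [8, 9, 16, 19]

Final sorted array: [8, 9, 16, 19]

The merge sort proceeds by recursively splitting the array and merging sorted halves.
After all merges, the sorted array is [8, 9, 16, 19].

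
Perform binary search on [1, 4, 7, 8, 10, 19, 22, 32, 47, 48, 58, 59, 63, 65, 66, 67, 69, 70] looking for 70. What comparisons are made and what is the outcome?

Binary search for 70 in [1, 4, 7, 8, 10, 19, 22, 32, 47, 48, 58, 59, 63, 65, 66, 67, 69, 70]:

lo=0, hi=17, mid=8, arr[mid]=47 -> 47 < 70, search right half
lo=9, hi=17, mid=13, arr[mid]=65 -> 65 < 70, search right half
lo=14, hi=17, mid=15, arr[mid]=67 -> 67 < 70, search right half
lo=16, hi=17, mid=16, arr[mid]=69 -> 69 < 70, search right half
lo=17, hi=17, mid=17, arr[mid]=70 -> Found target at index 17!

Binary search finds 70 at index 17 after 5 comparisons. The search repeatedly halves the search space by comparing with the middle element.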